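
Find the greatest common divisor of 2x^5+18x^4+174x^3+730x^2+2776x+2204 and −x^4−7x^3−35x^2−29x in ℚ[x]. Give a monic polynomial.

Euclidean algorithm in ℚ[x]:
  2x^5+18x^4+174x^3+730x^2+2776x+2204 = (−2x−4)(−x^4−7x^3−35x^2−29x) + (76x^3+532x^2+2660x+2204)
  −x^4−7x^3−35x^2−29x = (−(1/76)x)(76x^3+532x^2+2660x+2204) + (0)
Last nonzero remainder: 76x^3+532x^2+2660x+2204. Dividing through by 76 gives the monic gcd x^3+7x^2+35x+29.

x^3+7x^2+35x+29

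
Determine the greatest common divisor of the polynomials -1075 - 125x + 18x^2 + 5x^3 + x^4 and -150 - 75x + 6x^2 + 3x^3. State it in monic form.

-25 + x^2

Euclidean algorithm in ℚ[x]:
  x^4 + 5x^3 + 18x^2 - 125x - 1075 = ((1/3)x + 1)(3x^3 + 6x^2 - 75x - 150) + (37x^2 - 925)
  3x^3 + 6x^2 - 75x - 150 = ((3/37)x + 6/37)(37x^2 - 925) + (0)
Last nonzero remainder: 37x^2 - 925. Dividing through by 37 gives the monic gcd x^2 - 25.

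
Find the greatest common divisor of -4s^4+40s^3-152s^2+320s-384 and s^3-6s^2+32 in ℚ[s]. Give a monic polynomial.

Apply the Euclidean algorithm:
  -4s^4+40s^3-152s^2+320s-384 = (-4s+16)(s^3-6s^2+32) + (-56s^2+448s-896)
  s^3-6s^2+32 = (-(1/56)s-1/28)(-56s^2+448s-896) + (0)
Last nonzero remainder: -56s^2+448s-896. Dividing through by -56 gives the monic gcd s^2-8s+16.

s^2-8s+16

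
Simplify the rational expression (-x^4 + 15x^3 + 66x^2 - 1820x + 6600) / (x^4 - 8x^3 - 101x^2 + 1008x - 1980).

(-x + 10)/(x - 3)

By polynomial division,
  -x^4 + 15x^3 + 66x^2 - 1820x + 6600 = (-1)(x^4 - 8x^3 - 101x^2 + 1008x - 1980) + (7x^3 - 35x^2 - 812x + 4620)
  x^4 - 8x^3 - 101x^2 + 1008x - 1980 = ((1/7)x - 3/7)(7x^3 - 35x^2 - 812x + 4620) + (0)
Last nonzero remainder: 7x^3 - 35x^2 - 812x + 4620. Dividing through by 7 gives the monic gcd x^3 - 5x^2 - 116x + 660.
Cancel x^3 - 5x^2 - 116x + 660 from numerator and denominator to get the reduced form.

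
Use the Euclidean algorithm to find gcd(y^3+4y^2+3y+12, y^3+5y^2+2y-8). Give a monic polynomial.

y+4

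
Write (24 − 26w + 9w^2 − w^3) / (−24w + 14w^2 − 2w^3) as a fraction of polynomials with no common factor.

By polynomial division,
  −w^3 + 9w^2 − 26w + 24 = (1/2)(−2w^3 + 14w^2 − 24w) + (2w^2 − 14w + 24)
  −2w^3 + 14w^2 − 24w = (−w)(2w^2 − 14w + 24) + (0)
Last nonzero remainder: 2w^2 − 14w + 24. Dividing through by 2 gives the monic gcd w^2 − 7w + 12.
Cancel w^2 − 7w + 12 from numerator and denominator to get the reduced form.

(−2 + w)/(2w)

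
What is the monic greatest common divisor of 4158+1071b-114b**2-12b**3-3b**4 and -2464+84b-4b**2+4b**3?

Apply the Euclidean algorithm:
  -3b**4-12b**3-114b**2+1071b+4158 = (-(3/4)b-15/4)(4b**3-4b**2+84b-2464) + (-66b**2-462b-5082)
  4b**3-4b**2+84b-2464 = (-(2/33)b+16/33)(-66b**2-462b-5082) + (0)
Last nonzero remainder: -66b**2-462b-5082. Dividing through by -66 gives the monic gcd b**2+7b+77.

77+7b+b**2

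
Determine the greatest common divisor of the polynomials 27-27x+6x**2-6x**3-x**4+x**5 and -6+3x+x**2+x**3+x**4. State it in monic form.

Repeated division with remainder:
  x**5-x**4-6x**3+6x**2-27x+27 = (x-2)(x**4+x**3+x**2+3x-6) + (-5x**3+5x**2-15x+15)
  x**4+x**3+x**2+3x-6 = (-(1/5)x-2/5)(-5x**3+5x**2-15x+15) + (0)
Last nonzero remainder: -5x**3+5x**2-15x+15. Dividing through by -5 gives the monic gcd x**3-x**2+3x-3.

-3+3x-x**2+x**3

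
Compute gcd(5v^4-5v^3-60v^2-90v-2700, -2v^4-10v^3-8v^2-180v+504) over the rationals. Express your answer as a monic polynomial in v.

Apply the Euclidean algorithm:
  5v^4-5v^3-60v^2-90v-2700 = (-5/2)(-2v^4-10v^3-8v^2-180v+504) + (-30v^3-80v^2-540v-1440)
  -2v^4-10v^3-8v^2-180v+504 = ((1/15)v+7/45)(-30v^3-80v^2-540v-1440) + ((364/9)v^2+728)
  -30v^3-80v^2-540v-1440 = (-(135/182)v-180/91)((364/9)v^2+728) + (0)
Last nonzero remainder: (364/9)v^2+728. Dividing through by 364/9 gives the monic gcd v^2+18.

v^2+18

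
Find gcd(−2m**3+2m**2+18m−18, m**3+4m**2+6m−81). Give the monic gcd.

By polynomial division,
  −2m**3+2m**2+18m−18 = (−2)(m**3+4m**2+6m−81) + (10m**2+30m−180)
  m**3+4m**2+6m−81 = ((1/10)m+1/10)(10m**2+30m−180) + (21m−63)
  10m**2+30m−180 = ((10/21)m+20/7)(21m−63) + (0)
Last nonzero remainder: 21m−63. Dividing through by 21 gives the monic gcd m−3.

m−3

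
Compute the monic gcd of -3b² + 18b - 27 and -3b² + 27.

b - 3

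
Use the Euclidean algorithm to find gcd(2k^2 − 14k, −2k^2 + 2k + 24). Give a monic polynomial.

1

Apply the Euclidean algorithm:
  2k^2 − 14k = (−1)(−2k^2 + 2k + 24) + (−12k + 24)
  −2k^2 + 2k + 24 = ((1/6)k + 1/6)(−12k + 24) + (20)
  −12k + 24 = (−(3/5)k + 6/5)(20) + (0)
The last nonzero remainder is the constant 20, so the polynomials are coprime and gcd = 1.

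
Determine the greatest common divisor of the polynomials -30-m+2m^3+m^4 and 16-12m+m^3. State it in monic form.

-2+m

By polynomial division,
  m^4+2m^3-m-30 = (m+2)(m^3-12m+16) + (12m^2+7m-62)
  m^3-12m+16 = ((1/12)m-7/144)(12m^2+7m-62) + (-(935/144)m+935/72)
  12m^2+7m-62 = (-(1728/935)m-4464/935)(-(935/144)m+935/72) + (0)
Last nonzero remainder: -(935/144)m+935/72. Dividing through by -935/144 gives the monic gcd m-2.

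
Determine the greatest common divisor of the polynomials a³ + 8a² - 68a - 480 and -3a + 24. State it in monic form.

a - 8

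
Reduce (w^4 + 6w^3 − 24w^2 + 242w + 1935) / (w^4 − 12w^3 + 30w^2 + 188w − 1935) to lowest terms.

(w + 9)/(w − 9)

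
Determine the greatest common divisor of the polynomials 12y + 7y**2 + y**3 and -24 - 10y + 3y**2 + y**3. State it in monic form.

4 + y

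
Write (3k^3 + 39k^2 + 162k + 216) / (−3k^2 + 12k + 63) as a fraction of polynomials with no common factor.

(−k^2 − 10k − 24)/(k − 7)

Apply the Euclidean algorithm:
  3k^3 + 39k^2 + 162k + 216 = (−k − 17)(−3k^2 + 12k + 63) + (429k + 1287)
  −3k^2 + 12k + 63 = (−(1/143)k + 7/143)(429k + 1287) + (0)
Last nonzero remainder: 429k + 1287. Dividing through by 429 gives the monic gcd k + 3.
Cancel k + 3 from numerator and denominator to get the reduced form.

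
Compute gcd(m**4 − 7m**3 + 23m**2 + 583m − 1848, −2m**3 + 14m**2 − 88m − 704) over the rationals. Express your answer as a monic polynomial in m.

Euclidean algorithm in ℚ[m]:
  m**4 − 7m**3 + 23m**2 + 583m − 1848 = (−(1/2)m)(−2m**3 + 14m**2 − 88m − 704) + (−21m**2 + 231m − 1848)
  −2m**3 + 14m**2 − 88m − 704 = ((2/21)m + 8/21)(−21m**2 + 231m − 1848) + (0)
Last nonzero remainder: −21m**2 + 231m − 1848. Dividing through by −21 gives the monic gcd m**2 − 11m + 88.

m**2 − 11m + 88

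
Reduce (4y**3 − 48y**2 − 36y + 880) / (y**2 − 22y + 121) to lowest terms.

(4y**2 − 4y − 80)/(y − 11)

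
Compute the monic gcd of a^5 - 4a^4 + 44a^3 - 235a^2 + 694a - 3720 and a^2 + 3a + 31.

a^2 + 3a + 31

Euclidean algorithm in ℚ[a]:
  a^5 - 4a^4 + 44a^3 - 235a^2 + 694a - 3720 = (a^3 - 7a^2 + 34a - 120)(a^2 + 3a + 31) + (0)
The last nonzero remainder a^2 + 3a + 31 is already monic.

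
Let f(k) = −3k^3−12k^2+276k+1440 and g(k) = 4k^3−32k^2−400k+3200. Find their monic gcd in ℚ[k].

k−10

Euclidean algorithm in ℚ[k]:
  −3k^3−12k^2+276k+1440 = (−3/4)(4k^3−32k^2−400k+3200) + (−36k^2−24k+3840)
  4k^3−32k^2−400k+3200 = (−(1/9)k+26/27)(−36k^2−24k+3840) + ((448/9)k−4480/9)
  −36k^2−24k+3840 = (−(81/112)k−54/7)((448/9)k−4480/9) + (0)
Last nonzero remainder: (448/9)k−4480/9. Dividing through by 448/9 gives the monic gcd k−10.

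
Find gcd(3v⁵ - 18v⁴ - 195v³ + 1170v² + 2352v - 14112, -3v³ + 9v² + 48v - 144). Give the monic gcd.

v² - 16

Apply the Euclidean algorithm:
  3v⁵ - 18v⁴ - 195v³ + 1170v² + 2352v - 14112 = (-v² + 3v + 58)(-3v³ + 9v² + 48v - 144) + (360v² - 5760)
  -3v³ + 9v² + 48v - 144 = (-(1/120)v + 1/40)(360v² - 5760) + (0)
Last nonzero remainder: 360v² - 5760. Dividing through by 360 gives the monic gcd v² - 16.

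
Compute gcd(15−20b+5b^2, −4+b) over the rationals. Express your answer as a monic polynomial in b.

Euclidean algorithm in ℚ[b]:
  5b^2−20b+15 = (5b)(b−4) + (15)
  b−4 = ((1/15)b−4/15)(15) + (0)
The last nonzero remainder is the constant 15, so the polynomials are coprime and gcd = 1.

1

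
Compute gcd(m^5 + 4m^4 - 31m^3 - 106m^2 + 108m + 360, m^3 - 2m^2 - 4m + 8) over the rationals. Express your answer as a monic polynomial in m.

m^2 - 4

Repeated division with remainder:
  m^5 + 4m^4 - 31m^3 - 106m^2 + 108m + 360 = (m^2 + 6m - 15)(m^3 - 2m^2 - 4m + 8) + (-120m^2 + 480)
  m^3 - 2m^2 - 4m + 8 = (-(1/120)m + 1/60)(-120m^2 + 480) + (0)
Last nonzero remainder: -120m^2 + 480. Dividing through by -120 gives the monic gcd m^2 - 4.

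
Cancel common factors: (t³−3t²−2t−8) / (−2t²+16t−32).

(−t²−t−2)/(2t−8)

By polynomial division,
  t³−3t²−2t−8 = (−(1/2)t−5/2)(−2t²+16t−32) + (22t−88)
  −2t²+16t−32 = (−(1/11)t+4/11)(22t−88) + (0)
Last nonzero remainder: 22t−88. Dividing through by 22 gives the monic gcd t−4.
Cancel t−4 from numerator and denominator to get the reduced form.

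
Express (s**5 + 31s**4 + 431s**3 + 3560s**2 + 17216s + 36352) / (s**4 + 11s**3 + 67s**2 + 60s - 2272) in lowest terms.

(s**2 + 16s + 64)/(s - 4)

Apply the Euclidean algorithm:
  s**5 + 31s**4 + 431s**3 + 3560s**2 + 17216s + 36352 = (s + 20)(s**4 + 11s**3 + 67s**2 + 60s - 2272) + (144s**3 + 2160s**2 + 18288s + 81792)
  s**4 + 11s**3 + 67s**2 + 60s - 2272 = ((1/144)s - 1/36)(144s**3 + 2160s**2 + 18288s + 81792) + (0)
Last nonzero remainder: 144s**3 + 2160s**2 + 18288s + 81792. Dividing through by 144 gives the monic gcd s**3 + 15s**2 + 127s + 568.
Cancel s**3 + 15s**2 + 127s + 568 from numerator and denominator to get the reduced form.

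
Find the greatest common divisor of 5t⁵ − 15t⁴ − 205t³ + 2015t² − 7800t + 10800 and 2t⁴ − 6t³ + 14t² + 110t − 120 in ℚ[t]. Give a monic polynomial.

t² − 5t + 20

Euclidean algorithm in ℚ[t]:
  5t⁵ − 15t⁴ − 205t³ + 2015t² − 7800t + 10800 = ((5/2)t)(2t⁴ − 6t³ + 14t² + 110t − 120) + (−240t³ + 1740t² − 7500t + 10800)
  2t⁴ − 6t³ + 14t² + 110t − 120 = (−(1/120)t − 17/480)(−240t³ + 1740t² − 7500t + 10800) + ((105/8)t² − (525/8)t + 525/2)
  −240t³ + 1740t² − 7500t + 10800 = (−(128/7)t + 288/7)((105/8)t² − (525/8)t + 525/2) + (0)
Last nonzero remainder: (105/8)t² − (525/8)t + 525/2. Dividing through by 105/8 gives the monic gcd t² − 5t + 20.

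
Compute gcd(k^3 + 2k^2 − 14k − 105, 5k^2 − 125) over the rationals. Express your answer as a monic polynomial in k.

k − 5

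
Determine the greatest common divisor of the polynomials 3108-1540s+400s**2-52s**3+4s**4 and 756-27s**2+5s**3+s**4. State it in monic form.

Apply the Euclidean algorithm:
  4s**4-52s**3+400s**2-1540s+3108 = (4)(s**4+5s**3-27s**2+756) + (-72s**3+508s**2-1540s+84)
  s**4+5s**3-27s**2+756 = (-(1/72)s-217/1296)(-72s**3+508s**2-1540s+84) + ((11881/324)s**2-(83167/324)s+83167/108)
  -72s**3+508s**2-1540s+84 = (-(23328/11881)s+1296/11881)((11881/324)s**2-(83167/324)s+83167/108) + (0)
Last nonzero remainder: (11881/324)s**2-(83167/324)s+83167/108. Dividing through by 11881/324 gives the monic gcd s**2-7s+21.

21-7s+s**2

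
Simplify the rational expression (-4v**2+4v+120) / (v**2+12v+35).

Repeated division with remainder:
  -4v**2+4v+120 = (-4)(v**2+12v+35) + (52v+260)
  v**2+12v+35 = ((1/52)v+7/52)(52v+260) + (0)
Last nonzero remainder: 52v+260. Dividing through by 52 gives the monic gcd v+5.
Cancel v+5 from numerator and denominator to get the reduced form.

(-4v+24)/(v+7)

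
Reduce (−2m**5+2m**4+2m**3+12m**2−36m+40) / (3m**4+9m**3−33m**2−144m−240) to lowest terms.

(−2m**3+8m**2−12m+8)/(3m**2−48)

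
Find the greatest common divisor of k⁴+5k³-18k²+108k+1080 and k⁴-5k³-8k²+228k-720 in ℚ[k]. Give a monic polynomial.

Euclidean algorithm in ℚ[k]:
  k⁴+5k³-18k²+108k+1080 = (k⁴-5k³-8k²+228k-720) + (10k³-10k²-120k+1800)
  k⁴-5k³-8k²+228k-720 = ((1/10)k-2/5)(10k³-10k²-120k+1800) + (0)
Last nonzero remainder: 10k³-10k²-120k+1800. Dividing through by 10 gives the monic gcd k³-k²-12k+180.

k³-k²-12k+180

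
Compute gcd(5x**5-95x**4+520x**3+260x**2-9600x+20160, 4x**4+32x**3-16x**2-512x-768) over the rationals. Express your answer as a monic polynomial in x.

Repeated division with remainder:
  5x**5-95x**4+520x**3+260x**2-9600x+20160 = ((5/4)x-135/4)(4x**4+32x**3-16x**2-512x-768) + (1620x**3+360x**2-25920x-5760)
  4x**4+32x**3-16x**2-512x-768 = ((1/405)x+14/729)(1620x**3+360x**2-25920x-5760) + ((3328/81)x**2-53248/81)
  1620x**3+360x**2-25920x-5760 = ((32805/832)x+3645/416)((3328/81)x**2-53248/81) + (0)
Last nonzero remainder: (3328/81)x**2-53248/81. Dividing through by 3328/81 gives the monic gcd x**2-16.

x**2-16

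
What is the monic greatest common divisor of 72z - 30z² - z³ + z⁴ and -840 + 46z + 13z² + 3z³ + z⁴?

-24 + 2z + z²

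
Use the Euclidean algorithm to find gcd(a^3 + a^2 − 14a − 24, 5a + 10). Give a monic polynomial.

By polynomial division,
  a^3 + a^2 − 14a − 24 = ((1/5)a^2 − (1/5)a − 12/5)(5a + 10) + (0)
Last nonzero remainder: 5a + 10. Dividing through by 5 gives the monic gcd a + 2.

a + 2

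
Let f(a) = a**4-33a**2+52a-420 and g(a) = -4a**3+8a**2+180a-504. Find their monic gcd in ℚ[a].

a**2+a-42

By polynomial division,
  a**4-33a**2+52a-420 = (-(1/4)a-1/2)(-4a**3+8a**2+180a-504) + (16a**2+16a-672)
  -4a**3+8a**2+180a-504 = (-(1/4)a+3/4)(16a**2+16a-672) + (0)
Last nonzero remainder: 16a**2+16a-672. Dividing through by 16 gives the monic gcd a**2+a-42.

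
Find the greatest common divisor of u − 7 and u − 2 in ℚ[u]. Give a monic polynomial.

1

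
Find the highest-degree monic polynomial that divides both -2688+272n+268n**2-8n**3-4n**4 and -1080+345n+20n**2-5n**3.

-24+5n+n**2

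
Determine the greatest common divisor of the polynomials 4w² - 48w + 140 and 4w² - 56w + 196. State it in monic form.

Repeated division with remainder:
  4w² - 48w + 140 = (4w² - 56w + 196) + (8w - 56)
  4w² - 56w + 196 = ((1/2)w - 7/2)(8w - 56) + (0)
Last nonzero remainder: 8w - 56. Dividing through by 8 gives the monic gcd w - 7.

w - 7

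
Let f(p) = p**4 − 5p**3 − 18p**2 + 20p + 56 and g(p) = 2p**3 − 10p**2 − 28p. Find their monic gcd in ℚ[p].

p**2 − 5p − 14

Euclidean algorithm in ℚ[p]:
  p**4 − 5p**3 − 18p**2 + 20p + 56 = ((1/2)p)(2p**3 − 10p**2 − 28p) + (−4p**2 + 20p + 56)
  2p**3 − 10p**2 − 28p = (−(1/2)p)(−4p**2 + 20p + 56) + (0)
Last nonzero remainder: −4p**2 + 20p + 56. Dividing through by −4 gives the monic gcd p**2 − 5p − 14.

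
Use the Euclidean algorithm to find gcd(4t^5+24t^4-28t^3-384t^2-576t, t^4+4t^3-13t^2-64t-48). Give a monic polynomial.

t^3+3t^2-16t-48

Euclidean algorithm in ℚ[t]:
  4t^5+24t^4-28t^3-384t^2-576t = (4t+8)(t^4+4t^3-13t^2-64t-48) + (-8t^3-24t^2+128t+384)
  t^4+4t^3-13t^2-64t-48 = (-(1/8)t-1/8)(-8t^3-24t^2+128t+384) + (0)
Last nonzero remainder: -8t^3-24t^2+128t+384. Dividing through by -8 gives the monic gcd t^3+3t^2-16t-48.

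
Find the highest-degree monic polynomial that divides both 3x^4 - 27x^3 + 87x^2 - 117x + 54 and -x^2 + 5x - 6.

x^2 - 5x + 6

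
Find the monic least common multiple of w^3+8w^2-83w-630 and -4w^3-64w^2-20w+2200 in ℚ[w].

Apply the Euclidean algorithm:
  w^3+8w^2-83w-630 = (-1/4)(-4w^3-64w^2-20w+2200) + (-8w^2-88w-80)
  -4w^3-64w^2-20w+2200 = ((1/2)w+5/2)(-8w^2-88w-80) + (240w+2400)
  -8w^2-88w-80 = (-(1/30)w-1/30)(240w+2400) + (0)
Last nonzero remainder: 240w+2400. Dividing through by 240 gives the monic gcd w+10.
Then lcm(f, g) = f·g / gcd(f, g); expanding and making the result monic gives the answer.

w^5+14w^4-90w^3-1568w^2+785w+34650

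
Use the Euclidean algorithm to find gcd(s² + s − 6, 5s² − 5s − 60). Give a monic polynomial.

s + 3

Euclidean algorithm in ℚ[s]:
  s² + s − 6 = (1/5)(5s² − 5s − 60) + (2s + 6)
  5s² − 5s − 60 = ((5/2)s − 10)(2s + 6) + (0)
Last nonzero remainder: 2s + 6. Dividing through by 2 gives the monic gcd s + 3.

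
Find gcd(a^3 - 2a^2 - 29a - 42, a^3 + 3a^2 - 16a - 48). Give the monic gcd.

Repeated division with remainder:
  a^3 - 2a^2 - 29a - 42 = (a^3 + 3a^2 - 16a - 48) + (-5a^2 - 13a + 6)
  a^3 + 3a^2 - 16a - 48 = (-(1/5)a - 2/25)(-5a^2 - 13a + 6) + (-(396/25)a - 1188/25)
  -5a^2 - 13a + 6 = ((125/396)a - 25/198)(-(396/25)a - 1188/25) + (0)
Last nonzero remainder: -(396/25)a - 1188/25. Dividing through by -396/25 gives the monic gcd a + 3.

a + 3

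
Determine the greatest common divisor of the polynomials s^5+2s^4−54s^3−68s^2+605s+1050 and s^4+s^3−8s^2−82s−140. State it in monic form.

Euclidean algorithm in ℚ[s]:
  s^5+2s^4−54s^3−68s^2+605s+1050 = (s+1)(s^4+s^3−8s^2−82s−140) + (−47s^3+22s^2+827s+1190)
  s^4+s^3−8s^2−82s−140 = (−(1/47)s−69/2209)(−47s^3+22s^2+827s+1190) + ((22715/2209)s^2−(68145/2209)s−227150/2209)
  −47s^3+22s^2+827s+1190 = (−(103823/22715)s−37553/3245)((22715/2209)s^2−(68145/2209)s−227150/2209) + (0)
Last nonzero remainder: (22715/2209)s^2−(68145/2209)s−227150/2209. Dividing through by 22715/2209 gives the monic gcd s^2−3s−10.

s^2−3s−10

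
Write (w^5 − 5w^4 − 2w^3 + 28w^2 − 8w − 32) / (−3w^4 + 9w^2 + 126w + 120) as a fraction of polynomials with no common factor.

(−w^3 + 2w^2 + 4w − 8)/(3w^2 + 9w + 30)

By polynomial division,
  w^5 − 5w^4 − 2w^3 + 28w^2 − 8w − 32 = (−(1/3)w + 5/3)(−3w^4 + 9w^2 + 126w + 120) + (w^3 + 55w^2 − 178w − 232)
  −3w^4 + 9w^2 + 126w + 120 = (−3w + 165)(w^3 + 55w^2 − 178w − 232) + (−9600w^2 + 28800w + 38400)
  w^3 + 55w^2 − 178w − 232 = (−(1/9600)w − 29/4800)(−9600w^2 + 28800w + 38400) + (0)
Last nonzero remainder: −9600w^2 + 28800w + 38400. Dividing through by −9600 gives the monic gcd w^2 − 3w − 4.
Cancel w^2 − 3w − 4 from numerator and denominator to get the reduced form.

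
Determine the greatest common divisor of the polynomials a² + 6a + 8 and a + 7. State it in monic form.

1

Apply the Euclidean algorithm:
  a² + 6a + 8 = (a − 1)(a + 7) + (15)
  a + 7 = ((1/15)a + 7/15)(15) + (0)
The last nonzero remainder is the constant 15, so the polynomials are coprime and gcd = 1.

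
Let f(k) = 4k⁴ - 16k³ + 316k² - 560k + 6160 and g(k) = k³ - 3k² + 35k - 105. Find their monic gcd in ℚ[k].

k² + 35

Repeated division with remainder:
  4k⁴ - 16k³ + 316k² - 560k + 6160 = (4k - 4)(k³ - 3k² + 35k - 105) + (164k² + 5740)
  k³ - 3k² + 35k - 105 = ((1/164)k - 3/164)(164k² + 5740) + (0)
Last nonzero remainder: 164k² + 5740. Dividing through by 164 gives the monic gcd k² + 35.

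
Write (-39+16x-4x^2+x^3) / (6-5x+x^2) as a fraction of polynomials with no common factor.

Euclidean algorithm in ℚ[x]:
  x^3-4x^2+16x-39 = (x+1)(x^2-5x+6) + (15x-45)
  x^2-5x+6 = ((1/15)x-2/15)(15x-45) + (0)
Last nonzero remainder: 15x-45. Dividing through by 15 gives the monic gcd x-3.
Cancel x-3 from numerator and denominator to get the reduced form.

(13-x+x^2)/(-2+x)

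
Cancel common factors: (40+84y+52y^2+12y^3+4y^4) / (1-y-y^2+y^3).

(40+44y+8y^2+4y^3)/(1-2y+y^2)

Apply the Euclidean algorithm:
  4y^4+12y^3+52y^2+84y+40 = (4y+16)(y^3-y^2-y+1) + (72y^2+96y+24)
  y^3-y^2-y+1 = ((1/72)y-7/216)(72y^2+96y+24) + ((16/9)y+16/9)
  72y^2+96y+24 = ((81/2)y+27/2)((16/9)y+16/9) + (0)
Last nonzero remainder: (16/9)y+16/9. Dividing through by 16/9 gives the monic gcd y+1.
Cancel y+1 from numerator and denominator to get the reduced form.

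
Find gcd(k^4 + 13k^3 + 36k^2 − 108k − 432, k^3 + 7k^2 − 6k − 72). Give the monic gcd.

k^3 + 7k^2 − 6k − 72

Apply the Euclidean algorithm:
  k^4 + 13k^3 + 36k^2 − 108k − 432 = (k + 6)(k^3 + 7k^2 − 6k − 72) + (0)
The last nonzero remainder k^3 + 7k^2 − 6k − 72 is already monic.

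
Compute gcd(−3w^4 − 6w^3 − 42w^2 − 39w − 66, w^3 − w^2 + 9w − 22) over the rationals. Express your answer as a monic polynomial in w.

w^2 + w + 11

Repeated division with remainder:
  −3w^4 − 6w^3 − 42w^2 − 39w − 66 = (−3w − 9)(w^3 − w^2 + 9w − 22) + (−24w^2 − 24w − 264)
  w^3 − w^2 + 9w − 22 = (−(1/24)w + 1/12)(−24w^2 − 24w − 264) + (0)
Last nonzero remainder: −24w^2 − 24w − 264. Dividing through by −24 gives the monic gcd w^2 + w + 11.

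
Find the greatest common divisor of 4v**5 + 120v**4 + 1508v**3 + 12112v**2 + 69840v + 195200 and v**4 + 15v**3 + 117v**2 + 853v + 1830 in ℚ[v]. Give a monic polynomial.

v**3 + 12v**2 + 81v + 610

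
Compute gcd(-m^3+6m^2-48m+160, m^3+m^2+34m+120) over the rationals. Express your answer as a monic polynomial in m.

m^2-2m+40

Repeated division with remainder:
  -m^3+6m^2-48m+160 = (-1)(m^3+m^2+34m+120) + (7m^2-14m+280)
  m^3+m^2+34m+120 = ((1/7)m+3/7)(7m^2-14m+280) + (0)
Last nonzero remainder: 7m^2-14m+280. Dividing through by 7 gives the monic gcd m^2-2m+40.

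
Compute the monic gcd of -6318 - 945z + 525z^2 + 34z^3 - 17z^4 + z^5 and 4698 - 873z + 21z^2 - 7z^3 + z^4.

54 - 15z + z^2

By polynomial division,
  z^5 - 17z^4 + 34z^3 + 525z^2 - 945z - 6318 = (z - 10)(z^4 - 7z^3 + 21z^2 - 873z + 4698) + (-57z^3 + 1608z^2 - 14373z + 40662)
  z^4 - 7z^3 + 21z^2 - 873z + 4698 = (-(1/57)z - 403/1083)(-57z^3 + 1608z^2 - 14373z + 40662) + ((132560/361)z^2 - (1988400/361)z + 7158240/361)
  -57z^3 + 1608z^2 - 14373z + 40662 = (-(20577/132560)z + 271833/132560)((132560/361)z^2 - (1988400/361)z + 7158240/361) + (0)
Last nonzero remainder: (132560/361)z^2 - (1988400/361)z + 7158240/361. Dividing through by 132560/361 gives the monic gcd z^2 - 15z + 54.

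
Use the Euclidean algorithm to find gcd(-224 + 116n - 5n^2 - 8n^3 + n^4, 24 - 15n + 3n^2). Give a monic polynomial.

Repeated division with remainder:
  n^4 - 8n^3 - 5n^2 + 116n - 224 = ((1/3)n^2 - n - 28/3)(3n^2 - 15n + 24) + (0)
Last nonzero remainder: 3n^2 - 15n + 24. Dividing through by 3 gives the monic gcd n^2 - 5n + 8.

8 - 5n + n^2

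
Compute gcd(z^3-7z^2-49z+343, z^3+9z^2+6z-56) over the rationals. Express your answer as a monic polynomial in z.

By polynomial division,
  z^3-7z^2-49z+343 = (z^3+9z^2+6z-56) + (-16z^2-55z+399)
  z^3+9z^2+6z-56 = (-(1/16)z-89/256)(-16z^2-55z+399) + ((3025/256)z+21175/256)
  -16z^2-55z+399 = (-(4096/3025)z+14592/3025)((3025/256)z+21175/256) + (0)
Last nonzero remainder: (3025/256)z+21175/256. Dividing through by 3025/256 gives the monic gcd z+7.

z+7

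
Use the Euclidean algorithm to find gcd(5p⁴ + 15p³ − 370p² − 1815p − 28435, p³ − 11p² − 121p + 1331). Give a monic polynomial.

p² − 121

Repeated division with remainder:
  5p⁴ + 15p³ − 370p² − 1815p − 28435 = (5p + 70)(p³ − 11p² − 121p + 1331) + (1005p² − 121605)
  p³ − 11p² − 121p + 1331 = ((1/1005)p − 11/1005)(1005p² − 121605) + (0)
Last nonzero remainder: 1005p² − 121605. Dividing through by 1005 gives the monic gcd p² − 121.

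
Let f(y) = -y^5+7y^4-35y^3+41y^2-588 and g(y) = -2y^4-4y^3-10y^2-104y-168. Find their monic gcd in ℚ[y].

y^3-y^2+8y+28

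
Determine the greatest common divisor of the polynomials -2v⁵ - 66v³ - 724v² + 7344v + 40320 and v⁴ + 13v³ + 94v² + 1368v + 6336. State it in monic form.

v³ + 2v² + 72v + 576

Repeated division with remainder:
  -2v⁵ - 66v³ - 724v² + 7344v + 40320 = (-2v + 26)(v⁴ + 13v³ + 94v² + 1368v + 6336) + (-216v³ - 432v² - 15552v - 124416)
  v⁴ + 13v³ + 94v² + 1368v + 6336 = (-(1/216)v - 11/216)(-216v³ - 432v² - 15552v - 124416) + (0)
Last nonzero remainder: -216v³ - 432v² - 15552v - 124416. Dividing through by -216 gives the monic gcd v³ + 2v² + 72v + 576.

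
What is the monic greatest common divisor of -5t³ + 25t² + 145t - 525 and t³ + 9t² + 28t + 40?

t + 5

Repeated division with remainder:
  -5t³ + 25t² + 145t - 525 = (-5)(t³ + 9t² + 28t + 40) + (70t² + 285t - 325)
  t³ + 9t² + 28t + 40 = ((1/70)t + 69/980)(70t² + 285t - 325) + ((2465/196)t + 12325/196)
  70t² + 285t - 325 = ((2744/493)t - 2548/493)((2465/196)t + 12325/196) + (0)
Last nonzero remainder: (2465/196)t + 12325/196. Dividing through by 2465/196 gives the monic gcd t + 5.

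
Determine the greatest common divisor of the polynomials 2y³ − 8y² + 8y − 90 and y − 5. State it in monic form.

y − 5

By polynomial division,
  2y³ − 8y² + 8y − 90 = (2y² + 2y + 18)(y − 5) + (0)
The last nonzero remainder y − 5 is already monic.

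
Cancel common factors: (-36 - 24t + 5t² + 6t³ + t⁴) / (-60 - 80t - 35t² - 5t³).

(6 - t - t²)/(10 + 5t)

Repeated division with remainder:
  t⁴ + 6t³ + 5t² - 24t - 36 = (-(1/5)t + 1/5)(-5t³ - 35t² - 80t - 60) + (-4t² - 20t - 24)
  -5t³ - 35t² - 80t - 60 = ((5/4)t + 5/2)(-4t² - 20t - 24) + (0)
Last nonzero remainder: -4t² - 20t - 24. Dividing through by -4 gives the monic gcd t² + 5t + 6.
Cancel t² + 5t + 6 from numerator and denominator to get the reduced form.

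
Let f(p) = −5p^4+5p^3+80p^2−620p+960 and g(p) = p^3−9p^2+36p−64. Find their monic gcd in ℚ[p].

By polynomial division,
  −5p^4+5p^3+80p^2−620p+960 = (−5p−40)(p^3−9p^2+36p−64) + (−100p^2+500p−1600)
  p^3−9p^2+36p−64 = (−(1/100)p+1/25)(−100p^2+500p−1600) + (0)
Last nonzero remainder: −100p^2+500p−1600. Dividing through by −100 gives the monic gcd p^2−5p+16.

p^2−5p+16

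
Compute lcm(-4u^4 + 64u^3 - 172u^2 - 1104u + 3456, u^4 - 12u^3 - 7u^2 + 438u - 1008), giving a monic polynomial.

By polynomial division,
  -4u^4 + 64u^3 - 172u^2 - 1104u + 3456 = (-4)(u^4 - 12u^3 - 7u^2 + 438u - 1008) + (16u^3 - 200u^2 + 648u - 576)
  u^4 - 12u^3 - 7u^2 + 438u - 1008 = ((1/16)u + 1/32)(16u^3 - 200u^2 + 648u - 576) + (-(165/4)u^2 + (1815/4)u - 990)
  16u^3 - 200u^2 + 648u - 576 = (-(64/165)u + 32/55)(-(165/4)u^2 + (1815/4)u - 990) + (0)
Last nonzero remainder: -(165/4)u^2 + (1815/4)u - 990. Dividing through by -165/4 gives the monic gcd u^2 - 11u + 24.
Then lcm(f, g) = f·g / gcd(f, g); expanding and making the result monic gives the answer.

u^6 - 17u^5 + 17u^4 + 905u^3 - 2946u^2 - 10728u + 36288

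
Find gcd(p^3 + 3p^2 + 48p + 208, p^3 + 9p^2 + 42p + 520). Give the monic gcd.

By polynomial division,
  p^3 + 3p^2 + 48p + 208 = (p^3 + 9p^2 + 42p + 520) + (−6p^2 + 6p − 312)
  p^3 + 9p^2 + 42p + 520 = (−(1/6)p − 5/3)(−6p^2 + 6p − 312) + (0)
Last nonzero remainder: −6p^2 + 6p − 312. Dividing through by −6 gives the monic gcd p^2 − p + 52.

p^2 − p + 52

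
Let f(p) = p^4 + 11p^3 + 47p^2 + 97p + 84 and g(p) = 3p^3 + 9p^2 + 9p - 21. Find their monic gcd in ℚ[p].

p^2 + 4p + 7

Repeated division with remainder:
  p^4 + 11p^3 + 47p^2 + 97p + 84 = ((1/3)p + 8/3)(3p^3 + 9p^2 + 9p - 21) + (20p^2 + 80p + 140)
  3p^3 + 9p^2 + 9p - 21 = ((3/20)p - 3/20)(20p^2 + 80p + 140) + (0)
Last nonzero remainder: 20p^2 + 80p + 140. Dividing through by 20 gives the monic gcd p^2 + 4p + 7.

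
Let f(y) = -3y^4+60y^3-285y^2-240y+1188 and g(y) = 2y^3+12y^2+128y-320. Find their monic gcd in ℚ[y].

Apply the Euclidean algorithm:
  -3y^4+60y^3-285y^2-240y+1188 = (-(3/2)y+39)(2y^3+12y^2+128y-320) + (-561y^2-5712y+13668)
  2y^3+12y^2+128y-320 = (-(2/561)y+92/6171)(-561y^2-5712y+13668) + ((31688/121)y-63376/121)
  -561y^2-5712y+13668 = (-(3993/1864)y-24321/932)((31688/121)y-63376/121) + (0)
Last nonzero remainder: (31688/121)y-63376/121. Dividing through by 31688/121 gives the monic gcd y-2.

y-2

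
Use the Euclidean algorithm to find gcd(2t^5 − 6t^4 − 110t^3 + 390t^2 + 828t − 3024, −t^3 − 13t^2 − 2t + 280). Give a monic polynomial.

t^2 + 3t − 28

Euclidean algorithm in ℚ[t]:
  2t^5 − 6t^4 − 110t^3 + 390t^2 + 828t − 3024 = (−2t^2 + 32t − 302)(−t^3 − 13t^2 − 2t + 280) + (−2912t^2 − 8736t + 81536)
  −t^3 − 13t^2 − 2t + 280 = ((1/2912)t + 5/1456)(−2912t^2 − 8736t + 81536) + (0)
Last nonzero remainder: −2912t^2 − 8736t + 81536. Dividing through by −2912 gives the monic gcd t^2 + 3t − 28.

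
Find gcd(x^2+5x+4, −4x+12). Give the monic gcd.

1

Repeated division with remainder:
  x^2+5x+4 = (−(1/4)x−2)(−4x+12) + (28)
  −4x+12 = (−(1/7)x+3/7)(28) + (0)
The last nonzero remainder is the constant 28, so the polynomials are coprime and gcd = 1.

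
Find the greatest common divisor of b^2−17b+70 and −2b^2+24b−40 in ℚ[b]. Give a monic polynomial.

b−10

Apply the Euclidean algorithm:
  b^2−17b+70 = (−1/2)(−2b^2+24b−40) + (−5b+50)
  −2b^2+24b−40 = ((2/5)b−4/5)(−5b+50) + (0)
Last nonzero remainder: −5b+50. Dividing through by −5 gives the monic gcd b−10.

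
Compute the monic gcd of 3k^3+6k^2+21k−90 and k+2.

1

Apply the Euclidean algorithm:
  3k^3+6k^2+21k−90 = (3k^2+21)(k+2) + (−132)
  k+2 = (−(1/132)k−1/66)(−132) + (0)
The last nonzero remainder is the constant −132, so the polynomials are coprime and gcd = 1.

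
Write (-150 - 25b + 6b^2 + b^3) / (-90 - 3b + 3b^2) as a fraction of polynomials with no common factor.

(-30 + b + b^2)/(-18 + 3b)

Apply the Euclidean algorithm:
  b^3 + 6b^2 - 25b - 150 = ((1/3)b + 7/3)(3b^2 - 3b - 90) + (12b + 60)
  3b^2 - 3b - 90 = ((1/4)b - 3/2)(12b + 60) + (0)
Last nonzero remainder: 12b + 60. Dividing through by 12 gives the monic gcd b + 5.
Cancel b + 5 from numerator and denominator to get the reduced form.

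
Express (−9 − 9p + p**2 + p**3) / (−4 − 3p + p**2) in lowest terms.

Euclidean algorithm in ℚ[p]:
  p**3 + p**2 − 9p − 9 = (p + 4)(p**2 − 3p − 4) + (7p + 7)
  p**2 − 3p − 4 = ((1/7)p − 4/7)(7p + 7) + (0)
Last nonzero remainder: 7p + 7. Dividing through by 7 gives the monic gcd p + 1.
Cancel p + 1 from numerator and denominator to get the reduced form.

(−9 + p**2)/(−4 + p)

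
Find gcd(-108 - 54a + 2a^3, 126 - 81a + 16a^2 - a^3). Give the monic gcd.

-6 + a

Apply the Euclidean algorithm:
  2a^3 - 54a - 108 = (-2)(-a^3 + 16a^2 - 81a + 126) + (32a^2 - 216a + 144)
  -a^3 + 16a^2 - 81a + 126 = (-(1/32)a + 37/128)(32a^2 - 216a + 144) + (-(225/16)a + 675/8)
  32a^2 - 216a + 144 = (-(512/225)a + 128/75)(-(225/16)a + 675/8) + (0)
Last nonzero remainder: -(225/16)a + 675/8. Dividing through by -225/16 gives the monic gcd a - 6.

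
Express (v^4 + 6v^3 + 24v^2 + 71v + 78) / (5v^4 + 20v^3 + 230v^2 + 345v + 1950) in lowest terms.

(v^2 + 5v + 6)/(5v^2 + 15v + 150)

Euclidean algorithm in ℚ[v]:
  v^4 + 6v^3 + 24v^2 + 71v + 78 = (1/5)(5v^4 + 20v^3 + 230v^2 + 345v + 1950) + (2v^3 - 22v^2 + 2v - 312)
  5v^4 + 20v^3 + 230v^2 + 345v + 1950 = ((5/2)v + 75/2)(2v^3 - 22v^2 + 2v - 312) + (1050v^2 + 1050v + 13650)
  2v^3 - 22v^2 + 2v - 312 = ((1/525)v - 4/175)(1050v^2 + 1050v + 13650) + (0)
Last nonzero remainder: 1050v^2 + 1050v + 13650. Dividing through by 1050 gives the monic gcd v^2 + v + 13.
Cancel v^2 + v + 13 from numerator and denominator to get the reduced form.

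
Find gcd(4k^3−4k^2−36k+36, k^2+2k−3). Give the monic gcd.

k^2+2k−3

By polynomial division,
  4k^3−4k^2−36k+36 = (4k−12)(k^2+2k−3) + (0)
The last nonzero remainder k^2+2k−3 is already monic.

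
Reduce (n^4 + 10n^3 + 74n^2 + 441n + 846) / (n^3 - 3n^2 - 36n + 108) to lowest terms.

Euclidean algorithm in ℚ[n]:
  n^4 + 10n^3 + 74n^2 + 441n + 846 = (n + 13)(n^3 - 3n^2 - 36n + 108) + (149n^2 + 801n - 558)
  n^3 - 3n^2 - 36n + 108 = ((1/149)n - 1248/22201)(149n^2 + 801n - 558) + ((283554/22201)n + 1701324/22201)
  149n^2 + 801n - 558 = ((3307949/283554)n - 688231/94518)((283554/22201)n + 1701324/22201) + (0)
Last nonzero remainder: (283554/22201)n + 1701324/22201. Dividing through by 283554/22201 gives the monic gcd n + 6.
Cancel n + 6 from numerator and denominator to get the reduced form.

(n^3 + 4n^2 + 50n + 141)/(n^2 - 9n + 18)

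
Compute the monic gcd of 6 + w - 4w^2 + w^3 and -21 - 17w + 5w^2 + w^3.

Euclidean algorithm in ℚ[w]:
  w^3 - 4w^2 + w + 6 = (w^3 + 5w^2 - 17w - 21) + (-9w^2 + 18w + 27)
  w^3 + 5w^2 - 17w - 21 = (-(1/9)w - 7/9)(-9w^2 + 18w + 27) + (0)
Last nonzero remainder: -9w^2 + 18w + 27. Dividing through by -9 gives the monic gcd w^2 - 2w - 3.

-3 - 2w + w^2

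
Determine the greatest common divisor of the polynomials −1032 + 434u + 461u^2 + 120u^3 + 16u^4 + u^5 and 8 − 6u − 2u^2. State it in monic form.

−4 + 3u + u^2

Euclidean algorithm in ℚ[u]:
  u^5 + 16u^4 + 120u^3 + 461u^2 + 434u − 1032 = (−(1/2)u^3 − (13/2)u^2 − (85/2)u − 129)(−2u^2 − 6u + 8) + (0)
Last nonzero remainder: −2u^2 − 6u + 8. Dividing through by −2 gives the monic gcd u^2 + 3u − 4.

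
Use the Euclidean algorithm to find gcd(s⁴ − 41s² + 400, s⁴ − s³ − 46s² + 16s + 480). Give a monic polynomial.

Euclidean algorithm in ℚ[s]:
  s⁴ − 41s² + 400 = (s⁴ − s³ − 46s² + 16s + 480) + (s³ + 5s² − 16s − 80)
  s⁴ − s³ − 46s² + 16s + 480 = (s − 6)(s³ + 5s² − 16s − 80) + (0)
The last nonzero remainder s³ + 5s² − 16s − 80 is already monic.

s³ + 5s² − 16s − 80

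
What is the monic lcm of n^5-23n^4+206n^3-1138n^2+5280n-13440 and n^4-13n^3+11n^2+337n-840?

n^7-21n^6+145n^5-381n^4-86n^3+14190n^2-106080n+201600

Euclidean algorithm in ℚ[n]:
  n^5-23n^4+206n^3-1138n^2+5280n-13440 = (n-10)(n^4-13n^3+11n^2+337n-840) + (65n^3-1365n^2+9490n-21840)
  n^4-13n^3+11n^2+337n-840 = ((1/65)n+8/65)(65n^3-1365n^2+9490n-21840) + (33n^2-495n+1848)
  65n^3-1365n^2+9490n-21840 = ((65/33)n-130/11)(33n^2-495n+1848) + (0)
Last nonzero remainder: 33n^2-495n+1848. Dividing through by 33 gives the monic gcd n^2-15n+56.
Then lcm(f, g) = f·g / gcd(f, g); expanding and making the result monic gives the answer.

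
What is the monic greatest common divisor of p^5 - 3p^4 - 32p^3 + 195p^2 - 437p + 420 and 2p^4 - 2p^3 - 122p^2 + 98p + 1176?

p^2 + 3p - 28

Repeated division with remainder:
  p^5 - 3p^4 - 32p^3 + 195p^2 - 437p + 420 = ((1/2)p - 1)(2p^4 - 2p^3 - 122p^2 + 98p + 1176) + (27p^3 + 24p^2 - 927p + 1596)
  2p^4 - 2p^3 - 122p^2 + 98p + 1176 = ((2/27)p - 34/243)(27p^3 + 24p^2 - 927p + 1596) + (-(4048/81)p^2 - (4048/27)p + 113344/81)
  27p^3 + 24p^2 - 927p + 1596 = (-(2187/4048)p + 4617/4048)(-(4048/81)p^2 - (4048/27)p + 113344/81) + (0)
Last nonzero remainder: -(4048/81)p^2 - (4048/27)p + 113344/81. Dividing through by -4048/81 gives the monic gcd p^2 + 3p - 28.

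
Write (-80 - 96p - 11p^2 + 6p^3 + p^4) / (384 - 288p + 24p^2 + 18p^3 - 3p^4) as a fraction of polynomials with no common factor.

Repeated division with remainder:
  p^4 + 6p^3 - 11p^2 - 96p - 80 = (-1/3)(-3p^4 + 18p^3 + 24p^2 - 288p + 384) + (12p^3 - 3p^2 - 192p + 48)
  -3p^4 + 18p^3 + 24p^2 - 288p + 384 = (-(1/4)p + 23/16)(12p^3 - 3p^2 - 192p + 48) + (-(315/16)p^2 + 315)
  12p^3 - 3p^2 - 192p + 48 = (-(64/105)p + 16/105)(-(315/16)p^2 + 315) + (0)
Last nonzero remainder: -(315/16)p^2 + 315. Dividing through by -315/16 gives the monic gcd p^2 - 16.
Cancel p^2 - 16 from numerator and denominator to get the reduced form.

(-5 - 6p - p^2)/(24 - 18p + 3p^2)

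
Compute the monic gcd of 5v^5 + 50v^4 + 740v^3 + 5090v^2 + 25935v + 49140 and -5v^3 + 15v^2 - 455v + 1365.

Apply the Euclidean algorithm:
  5v^5 + 50v^4 + 740v^3 + 5090v^2 + 25935v + 49140 = (-v^2 - 13v - 96)(-5v^3 + 15v^2 - 455v + 1365) + (1980v^2 + 180180)
  -5v^3 + 15v^2 - 455v + 1365 = (-(1/396)v + 1/132)(1980v^2 + 180180) + (0)
Last nonzero remainder: 1980v^2 + 180180. Dividing through by 1980 gives the monic gcd v^2 + 91.

v^2 + 91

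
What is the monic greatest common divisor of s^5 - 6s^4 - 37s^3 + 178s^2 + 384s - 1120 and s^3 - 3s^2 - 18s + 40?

s^3 - 3s^2 - 18s + 40

Repeated division with remainder:
  s^5 - 6s^4 - 37s^3 + 178s^2 + 384s - 1120 = (s^2 - 3s - 28)(s^3 - 3s^2 - 18s + 40) + (0)
The last nonzero remainder s^3 - 3s^2 - 18s + 40 is already monic.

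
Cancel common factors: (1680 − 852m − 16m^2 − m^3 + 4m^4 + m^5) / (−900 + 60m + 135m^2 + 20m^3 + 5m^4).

(−28 + 3m + m^2)/(15 + 5m)

Repeated division with remainder:
  m^5 + 4m^4 − m^3 − 16m^2 − 852m + 1680 = ((1/5)m)(5m^4 + 20m^3 + 135m^2 + 60m − 900) + (−28m^3 − 28m^2 − 672m + 1680)
  5m^4 + 20m^3 + 135m^2 + 60m − 900 = (−(5/28)m − 15/28)(−28m^3 − 28m^2 − 672m + 1680) + (0)
Last nonzero remainder: −28m^3 − 28m^2 − 672m + 1680. Dividing through by −28 gives the monic gcd m^3 + m^2 + 24m − 60.
Cancel m^3 + m^2 + 24m − 60 from numerator and denominator to get the reduced form.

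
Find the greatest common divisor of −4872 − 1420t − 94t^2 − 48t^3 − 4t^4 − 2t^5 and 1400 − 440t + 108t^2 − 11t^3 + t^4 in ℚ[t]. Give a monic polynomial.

28 − 6t + t^2

Apply the Euclidean algorithm:
  −2t^5 − 4t^4 − 48t^3 − 94t^2 − 1420t − 4872 = (−2t − 26)(t^4 − 11t^3 + 108t^2 − 440t + 1400) + (−118t^3 + 1834t^2 − 10060t + 31528)
  t^4 − 11t^3 + 108t^2 − 440t + 1400 = (−(1/118)t − 134/3481)(−118t^3 + 1834t^2 − 10060t + 31528) + ((324934/3481)t^2 − (1949604/3481)t + 9098152/3481)
  −118t^3 + 1834t^2 − 10060t + 31528 = (−(205379/162467)t + 1959803/162467)((324934/3481)t^2 − (1949604/3481)t + 9098152/3481) + (0)
Last nonzero remainder: (324934/3481)t^2 − (1949604/3481)t + 9098152/3481. Dividing through by 324934/3481 gives the monic gcd t^2 − 6t + 28.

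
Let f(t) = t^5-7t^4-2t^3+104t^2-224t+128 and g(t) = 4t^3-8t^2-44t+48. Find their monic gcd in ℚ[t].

t^2-5t+4

Apply the Euclidean algorithm:
  t^5-7t^4-2t^3+104t^2-224t+128 = ((1/4)t^2-(5/4)t-1/4)(4t^3-8t^2-44t+48) + (35t^2-175t+140)
  4t^3-8t^2-44t+48 = ((4/35)t+12/35)(35t^2-175t+140) + (0)
Last nonzero remainder: 35t^2-175t+140. Dividing through by 35 gives the monic gcd t^2-5t+4.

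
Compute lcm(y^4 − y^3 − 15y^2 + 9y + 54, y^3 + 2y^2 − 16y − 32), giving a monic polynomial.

y^6 − y^5 − 31y^4 + 25y^3 + 294y^2 − 144y − 864

Euclidean algorithm in ℚ[y]:
  y^4 − y^3 − 15y^2 + 9y + 54 = (y − 3)(y^3 + 2y^2 − 16y − 32) + (7y^2 − 7y − 42)
  y^3 + 2y^2 − 16y − 32 = ((1/7)y + 3/7)(7y^2 − 7y − 42) + (−7y − 14)
  7y^2 − 7y − 42 = (−y + 3)(−7y − 14) + (0)
Last nonzero remainder: −7y − 14. Dividing through by −7 gives the monic gcd y + 2.
Then lcm(f, g) = f·g / gcd(f, g); expanding and making the result monic gives the answer.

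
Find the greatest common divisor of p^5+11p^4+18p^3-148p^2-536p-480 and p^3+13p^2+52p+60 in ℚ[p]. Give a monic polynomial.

p^3+13p^2+52p+60

Apply the Euclidean algorithm:
  p^5+11p^4+18p^3-148p^2-536p-480 = (p^2-2p-8)(p^3+13p^2+52p+60) + (0)
The last nonzero remainder p^3+13p^2+52p+60 is already monic.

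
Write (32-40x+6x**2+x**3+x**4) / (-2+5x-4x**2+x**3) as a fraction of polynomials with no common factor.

Repeated division with remainder:
  x**4+x**3+6x**2-40x+32 = (x+5)(x**3-4x**2+5x-2) + (21x**2-63x+42)
  x**3-4x**2+5x-2 = ((1/21)x-1/21)(21x**2-63x+42) + (0)
Last nonzero remainder: 21x**2-63x+42. Dividing through by 21 gives the monic gcd x**2-3x+2.
Cancel x**2-3x+2 from numerator and denominator to get the reduced form.

(16+4x+x**2)/(-1+x)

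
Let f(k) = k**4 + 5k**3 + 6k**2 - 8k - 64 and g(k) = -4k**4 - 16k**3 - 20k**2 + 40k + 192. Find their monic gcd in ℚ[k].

k**3 + k**2 + 2k - 16

Repeated division with remainder:
  k**4 + 5k**3 + 6k**2 - 8k - 64 = (-1/4)(-4k**4 - 16k**3 - 20k**2 + 40k + 192) + (k**3 + k**2 + 2k - 16)
  -4k**4 - 16k**3 - 20k**2 + 40k + 192 = (-4k - 12)(k**3 + k**2 + 2k - 16) + (0)
The last nonzero remainder k**3 + k**2 + 2k - 16 is already monic.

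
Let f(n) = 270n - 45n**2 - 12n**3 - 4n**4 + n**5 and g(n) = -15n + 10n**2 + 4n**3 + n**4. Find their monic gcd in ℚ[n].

Euclidean algorithm in ℚ[n]:
  n**5 - 4n**4 - 12n**3 - 45n**2 + 270n = (n - 8)(n**4 + 4n**3 + 10n**2 - 15n) + (10n**3 + 50n**2 + 150n)
  n**4 + 4n**3 + 10n**2 - 15n = ((1/10)n - 1/10)(10n**3 + 50n**2 + 150n) + (0)
Last nonzero remainder: 10n**3 + 50n**2 + 150n. Dividing through by 10 gives the monic gcd n**3 + 5n**2 + 15n.

15n + 5n**2 + n**3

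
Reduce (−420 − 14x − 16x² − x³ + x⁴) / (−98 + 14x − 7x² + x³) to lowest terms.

(−30 − x + x²)/(−7 + x)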